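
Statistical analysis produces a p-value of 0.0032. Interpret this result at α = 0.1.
Since p = 0.0032 < α = 0.1, reject H₀.
There is sufficient evidence to reject the null hypothesis; the result is statistically significant at the 0.1 level.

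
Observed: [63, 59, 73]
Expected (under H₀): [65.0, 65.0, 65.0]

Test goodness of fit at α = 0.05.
Chi-square goodness of fit test:
H₀: observed counts match expected distribution
H₁: observed counts differ from expected distribution
df = k - 1 = 2
χ² = Σ(O - E)²/E
   = (63 - 65.0)²/65.0 + (59 - 65.0)²/65.0 + (73 - 65.0)²/65.0
   = 0.062 + 0.554 + 0.985
   = 1.60
p-value = 0.4493

Since p-value > α = 0.05, we fail to reject H₀.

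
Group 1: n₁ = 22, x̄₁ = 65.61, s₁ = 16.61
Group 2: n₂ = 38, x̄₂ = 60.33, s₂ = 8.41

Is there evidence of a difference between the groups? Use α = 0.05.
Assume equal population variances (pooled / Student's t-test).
Student's two-sample t-test (equal variances):
H₀: μ₁ = μ₂
H₁: μ₁ ≠ μ₂
df = n₁ + n₂ - 2 = 58
Pooled variance s_p² = [(n₁-1)s₁² + (n₂-1)s₂²] / (n₁ + n₂ - 2) = [(21)(16.61²) + (37)(8.41²)] / 58 = 145.0116
SE = √(s_p²(1/n₁ + 1/n₂)) = √(145.0116 × (1/22 + 1/38)) = 3.2261
t = (x̄₁ - x̄₂) / SE = (65.61 - 60.33) / 3.2261 = 5.28 / 3.2261 = 1.637
p-value = 0.1071

Since p-value > α = 0.05, we fail to reject H₀.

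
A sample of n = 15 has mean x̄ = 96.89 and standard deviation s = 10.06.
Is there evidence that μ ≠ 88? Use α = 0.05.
One-sample t-test:
H₀: μ = 88
H₁: μ ≠ 88
df = n - 1 = 14
t = (x̄ - μ₀) / (s/√n) = (96.89 - 88) / (10.06/√15) = 3.423
p-value = 0.0041

Since p-value < α = 0.05, we reject H₀.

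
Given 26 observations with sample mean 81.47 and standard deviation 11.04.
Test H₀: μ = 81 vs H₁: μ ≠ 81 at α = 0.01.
One-sample t-test:
H₀: μ = 81
H₁: μ ≠ 81
df = n - 1 = 25
t = (x̄ - μ₀) / (s/√n) = (81.47 - 81) / (11.04/√26) = 0.217
p-value = 0.8299

Since p-value > α = 0.01, we fail to reject H₀.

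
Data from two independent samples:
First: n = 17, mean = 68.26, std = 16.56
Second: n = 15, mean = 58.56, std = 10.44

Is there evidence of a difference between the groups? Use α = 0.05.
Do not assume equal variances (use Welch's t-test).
Welch's two-sample t-test:
H₀: μ₁ = μ₂
H₁: μ₁ ≠ μ₂
s₁²/n₁ = 16.56²/17 = 16.1314,  s₂²/n₂ = 10.44²/15 = 7.2662
SE = √(s₁²/n₁ + s₂²/n₂) = √(16.1314 + 7.2662) = 4.8371
df (Welch-Satterthwaite) = (s₁²/n₁ + s₂²/n₂)² / [(s₁²/n₁)²/(n₁-1) + (s₂²/n₂)²/(n₂-1)] ≈ 27.32
t = (x̄₁ - x̄₂) / SE = (68.26 - 58.56) / 4.8371 = 9.70 / 4.8371 = 2.005
p-value = 0.0549

Since p-value > α = 0.05, we fail to reject H₀.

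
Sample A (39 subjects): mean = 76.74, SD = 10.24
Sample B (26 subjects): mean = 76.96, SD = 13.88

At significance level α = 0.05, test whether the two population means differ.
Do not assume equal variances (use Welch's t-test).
Welch's two-sample t-test:
H₀: μ₁ = μ₂
H₁: μ₁ ≠ μ₂
s₁²/n₁ = 10.24²/39 = 2.6887,  s₂²/n₂ = 13.88²/26 = 7.4098
SE = √(s₁²/n₁ + s₂²/n₂) = √(2.6887 + 7.4098) = 3.1778
df (Welch-Satterthwaite) = (s₁²/n₁ + s₂²/n₂)² / [(s₁²/n₁)²/(n₁-1) + (s₂²/n₂)²/(n₂-1)] ≈ 42.73
t = (x̄₁ - x̄₂) / SE = (76.74 - 76.96) / 3.1778 = -0.22 / 3.1778 = -0.069
p-value = 0.9451

Since p-value > α = 0.05, we fail to reject H₀.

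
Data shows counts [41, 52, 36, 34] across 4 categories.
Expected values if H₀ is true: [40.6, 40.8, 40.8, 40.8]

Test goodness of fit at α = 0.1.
Chi-square goodness of fit test:
H₀: observed counts match expected distribution
H₁: observed counts differ from expected distribution
df = k - 1 = 3
χ² = Σ(O - E)²/E
   = (41 - 40.6)²/40.6 + (52 - 40.8)²/40.8 + (36 - 40.8)²/40.8 + (34 - 40.8)²/40.8
   = 0.004 + 3.075 + 0.565 + 1.133
   = 4.78
p-value = 0.1889

Since p-value > α = 0.1, we fail to reject H₀.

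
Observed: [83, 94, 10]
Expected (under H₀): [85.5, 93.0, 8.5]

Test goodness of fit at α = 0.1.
Chi-square goodness of fit test:
H₀: observed counts match expected distribution
H₁: observed counts differ from expected distribution
df = k - 1 = 2
χ² = Σ(O - E)²/E
   = (83 - 85.5)²/85.5 + (94 - 93.0)²/93.0 + (10 - 8.5)²/8.5
   = 0.073 + 0.011 + 0.265
   = 0.35
p-value = 0.8401

Since p-value > α = 0.1, we fail to reject H₀.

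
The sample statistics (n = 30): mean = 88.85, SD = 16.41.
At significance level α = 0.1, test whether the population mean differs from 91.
One-sample t-test:
H₀: μ = 91
H₁: μ ≠ 91
df = n - 1 = 29
t = (x̄ - μ₀) / (s/√n) = (88.85 - 91) / (16.41/√30) = -0.718
p-value = 0.4787

Since p-value > α = 0.1, we fail to reject H₀.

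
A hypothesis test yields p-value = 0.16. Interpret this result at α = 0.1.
Since p = 0.16 > α = 0.1, fail to reject H₀.
There is insufficient evidence to reject the null hypothesis; the result is not statistically significant at the 0.1 level.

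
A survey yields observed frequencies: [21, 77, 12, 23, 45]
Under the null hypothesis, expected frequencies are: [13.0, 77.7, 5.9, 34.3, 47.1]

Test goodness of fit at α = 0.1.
Chi-square goodness of fit test:
H₀: observed counts match expected distribution
H₁: observed counts differ from expected distribution
df = k - 1 = 4
χ² = Σ(O - E)²/E
   = (21 - 13.0)²/13.0 + (77 - 77.7)²/77.7 + (12 - 5.9)²/5.9 + (23 - 34.3)²/34.3 + (45 - 47.1)²/47.1
   = 4.923 + 0.006 + 6.307 + 3.723 + 0.094
   = 15.05
p-value = 0.0046

Since p-value < α = 0.1, we reject H₀.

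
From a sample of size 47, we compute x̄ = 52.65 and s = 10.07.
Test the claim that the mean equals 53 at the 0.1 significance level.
One-sample t-test:
H₀: μ = 53
H₁: μ ≠ 53
df = n - 1 = 46
t = (x̄ - μ₀) / (s/√n) = (52.65 - 53) / (10.07/√47) = -0.238
p-value = 0.8127

Since p-value > α = 0.1, we fail to reject H₀.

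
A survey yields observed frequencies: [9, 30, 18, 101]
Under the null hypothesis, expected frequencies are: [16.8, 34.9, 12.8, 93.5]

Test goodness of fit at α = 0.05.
Chi-square goodness of fit test:
H₀: observed counts match expected distribution
H₁: observed counts differ from expected distribution
df = k - 1 = 3
χ² = Σ(O - E)²/E
   = (9 - 16.8)²/16.8 + (30 - 34.9)²/34.9 + (18 - 12.8)²/12.8 + (101 - 93.5)²/93.5
   = 3.621 + 0.688 + 2.112 + 0.602
   = 7.02
p-value = 0.0712

Since p-value > α = 0.05, we fail to reject H₀.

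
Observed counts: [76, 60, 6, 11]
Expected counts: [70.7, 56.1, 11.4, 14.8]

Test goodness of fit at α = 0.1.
Chi-square goodness of fit test:
H₀: observed counts match expected distribution
H₁: observed counts differ from expected distribution
df = k - 1 = 3
χ² = Σ(O - E)²/E
   = (76 - 70.7)²/70.7 + (60 - 56.1)²/56.1 + (6 - 11.4)²/11.4 + (11 - 14.8)²/14.8
   = 0.397 + 0.271 + 2.558 + 0.976
   = 4.20
p-value = 0.2405

Since p-value > α = 0.1, we fail to reject H₀.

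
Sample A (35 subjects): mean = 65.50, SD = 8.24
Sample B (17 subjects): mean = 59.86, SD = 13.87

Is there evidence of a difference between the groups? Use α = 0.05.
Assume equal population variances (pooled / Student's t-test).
Student's two-sample t-test (equal variances):
H₀: μ₁ = μ₂
H₁: μ₁ ≠ μ₂
df = n₁ + n₂ - 2 = 50
Pooled variance s_p² = [(n₁-1)s₁² + (n₂-1)s₂²] / (n₁ + n₂ - 2) = [(34)(8.24²) + (16)(13.87²)] / 50 = 107.7310
SE = √(s_p²(1/n₁ + 1/n₂)) = √(107.7310 × (1/35 + 1/17)) = 3.0684
t = (x̄₁ - x̄₂) / SE = (65.50 - 59.86) / 3.0684 = 5.64 / 3.0684 = 1.838
p-value = 0.0720

Since p-value > α = 0.05, we fail to reject H₀.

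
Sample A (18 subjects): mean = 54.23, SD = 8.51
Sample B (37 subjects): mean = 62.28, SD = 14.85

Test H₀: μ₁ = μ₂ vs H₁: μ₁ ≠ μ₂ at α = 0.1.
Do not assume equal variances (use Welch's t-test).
Welch's two-sample t-test:
H₀: μ₁ = μ₂
H₁: μ₁ ≠ μ₂
s₁²/n₁ = 8.51²/18 = 4.0233,  s₂²/n₂ = 14.85²/37 = 5.9601
SE = √(s₁²/n₁ + s₂²/n₂) = √(4.0233 + 5.9601) = 3.1597
df (Welch-Satterthwaite) = (s₁²/n₁ + s₂²/n₂)² / [(s₁²/n₁)²/(n₁-1) + (s₂²/n₂)²/(n₂-1)] ≈ 51.40
t = (x̄₁ - x̄₂) / SE = (54.23 - 62.28) / 3.1597 = -8.05 / 3.1597 = -2.548
p-value = 0.0139

Since p-value < α = 0.1, we reject H₀.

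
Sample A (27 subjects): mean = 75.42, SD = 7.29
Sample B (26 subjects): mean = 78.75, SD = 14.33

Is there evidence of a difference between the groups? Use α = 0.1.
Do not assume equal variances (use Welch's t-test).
Welch's two-sample t-test:
H₀: μ₁ = μ₂
H₁: μ₁ ≠ μ₂
s₁²/n₁ = 7.29²/27 = 1.9683,  s₂²/n₂ = 14.33²/26 = 7.8980
SE = √(s₁²/n₁ + s₂²/n₂) = √(1.9683 + 7.8980) = 3.1411
df (Welch-Satterthwaite) = (s₁²/n₁ + s₂²/n₂)² / [(s₁²/n₁)²/(n₁-1) + (s₂²/n₂)²/(n₂-1)] ≈ 36.81
t = (x̄₁ - x̄₂) / SE = (75.42 - 78.75) / 3.1411 = -3.33 / 3.1411 = -1.060
p-value = 0.2960

Since p-value > α = 0.1, we fail to reject H₀.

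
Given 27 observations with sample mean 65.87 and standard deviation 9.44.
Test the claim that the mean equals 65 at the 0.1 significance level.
One-sample t-test:
H₀: μ = 65
H₁: μ ≠ 65
df = n - 1 = 26
t = (x̄ - μ₀) / (s/√n) = (65.87 - 65) / (9.44/√27) = 0.479
p-value = 0.6360

Since p-value > α = 0.1, we fail to reject H₀.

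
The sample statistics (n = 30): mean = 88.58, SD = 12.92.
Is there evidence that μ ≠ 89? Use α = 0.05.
One-sample t-test:
H₀: μ = 89
H₁: μ ≠ 89
df = n - 1 = 29
t = (x̄ - μ₀) / (s/√n) = (88.58 - 89) / (12.92/√30) = -0.178
p-value = 0.8599

Since p-value > α = 0.05, we fail to reject H₀.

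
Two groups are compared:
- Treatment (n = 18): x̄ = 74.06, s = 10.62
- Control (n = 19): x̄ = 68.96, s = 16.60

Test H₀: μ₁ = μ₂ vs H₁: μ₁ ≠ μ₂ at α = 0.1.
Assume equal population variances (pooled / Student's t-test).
Student's two-sample t-test (equal variances):
H₀: μ₁ = μ₂
H₁: μ₁ ≠ μ₂
df = n₁ + n₂ - 2 = 35
Pooled variance s_p² = [(n₁-1)s₁² + (n₂-1)s₂²] / (n₁ + n₂ - 2) = [(17)(10.62²) + (18)(16.60²)] / 35 = 196.4976
SE = √(s_p²(1/n₁ + 1/n₂)) = √(196.4976 × (1/18 + 1/19)) = 4.6107
t = (x̄₁ - x̄₂) / SE = (74.06 - 68.96) / 4.6107 = 5.10 / 4.6107 = 1.106
p-value = 0.2762

Since p-value > α = 0.1, we fail to reject H₀.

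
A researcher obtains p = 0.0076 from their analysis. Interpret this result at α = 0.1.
Since p = 0.0076 < α = 0.1, reject H₀.
There is sufficient evidence to reject the null hypothesis; the result is statistically significant at the 0.1 level.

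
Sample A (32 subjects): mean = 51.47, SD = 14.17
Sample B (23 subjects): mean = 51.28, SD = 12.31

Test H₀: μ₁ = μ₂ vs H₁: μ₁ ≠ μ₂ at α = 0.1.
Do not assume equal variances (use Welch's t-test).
Welch's two-sample t-test:
H₀: μ₁ = μ₂
H₁: μ₁ ≠ μ₂
s₁²/n₁ = 14.17²/32 = 6.2747,  s₂²/n₂ = 12.31²/23 = 6.5885
SE = √(s₁²/n₁ + s₂²/n₂) = √(6.2747 + 6.5885) = 3.5865
df (Welch-Satterthwaite) = (s₁²/n₁ + s₂²/n₂)² / [(s₁²/n₁)²/(n₁-1) + (s₂²/n₂)²/(n₂-1)] ≈ 51.02
t = (x̄₁ - x̄₂) / SE = (51.47 - 51.28) / 3.5865 = 0.19 / 3.5865 = 0.053
p-value = 0.9580

Since p-value > α = 0.1, we fail to reject H₀.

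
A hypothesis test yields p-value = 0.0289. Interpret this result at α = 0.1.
Since p = 0.0289 < α = 0.1, reject H₀.
There is sufficient evidence to reject the null hypothesis; the result is statistically significant at the 0.1 level.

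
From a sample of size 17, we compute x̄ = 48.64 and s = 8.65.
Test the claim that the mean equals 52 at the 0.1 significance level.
One-sample t-test:
H₀: μ = 52
H₁: μ ≠ 52
df = n - 1 = 16
t = (x̄ - μ₀) / (s/√n) = (48.64 - 52) / (8.65/√17) = -1.602
p-value = 0.1288

Since p-value > α = 0.1, we fail to reject H₀.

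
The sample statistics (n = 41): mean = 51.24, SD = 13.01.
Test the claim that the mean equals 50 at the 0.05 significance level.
One-sample t-test:
H₀: μ = 50
H₁: μ ≠ 50
df = n - 1 = 40
t = (x̄ - μ₀) / (s/√n) = (51.24 - 50) / (13.01/√41) = 0.610
p-value = 0.5451

Since p-value > α = 0.05, we fail to reject H₀.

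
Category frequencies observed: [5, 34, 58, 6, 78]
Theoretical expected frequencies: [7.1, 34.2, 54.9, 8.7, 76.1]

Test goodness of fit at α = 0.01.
Chi-square goodness of fit test:
H₀: observed counts match expected distribution
H₁: observed counts differ from expected distribution
df = k - 1 = 4
χ² = Σ(O - E)²/E
   = (5 - 7.1)²/7.1 + (34 - 34.2)²/34.2 + (58 - 54.9)²/54.9 + (6 - 8.7)²/8.7 + (78 - 76.1)²/76.1
   = 0.621 + 0.001 + 0.175 + 0.838 + 0.047
   = 1.68
p-value = 0.7939

Since p-value > α = 0.01, we fail to reject H₀.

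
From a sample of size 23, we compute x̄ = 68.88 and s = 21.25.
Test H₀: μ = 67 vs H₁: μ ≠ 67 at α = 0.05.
One-sample t-test:
H₀: μ = 67
H₁: μ ≠ 67
df = n - 1 = 22
t = (x̄ - μ₀) / (s/√n) = (68.88 - 67) / (21.25/√23) = 0.424
p-value = 0.6755

Since p-value > α = 0.05, we fail to reject H₀.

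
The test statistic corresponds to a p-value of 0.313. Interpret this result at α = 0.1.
Since p = 0.313 > α = 0.1, fail to reject H₀.
There is insufficient evidence to reject the null hypothesis; the result is not statistically significant at the 0.1 level.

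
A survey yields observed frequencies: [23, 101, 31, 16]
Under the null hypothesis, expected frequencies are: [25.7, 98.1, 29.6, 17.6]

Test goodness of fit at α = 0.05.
Chi-square goodness of fit test:
H₀: observed counts match expected distribution
H₁: observed counts differ from expected distribution
df = k - 1 = 3
χ² = Σ(O - E)²/E
   = (23 - 25.7)²/25.7 + (101 - 98.1)²/98.1 + (31 - 29.6)²/29.6 + (16 - 17.6)²/17.6
   = 0.284 + 0.086 + 0.066 + 0.145
   = 0.58
p-value = 0.9008

Since p-value > α = 0.05, we fail to reject H₀.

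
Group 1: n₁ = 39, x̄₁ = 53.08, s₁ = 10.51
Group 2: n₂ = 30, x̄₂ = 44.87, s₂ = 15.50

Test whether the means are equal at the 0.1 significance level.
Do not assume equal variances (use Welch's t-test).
Welch's two-sample t-test:
H₀: μ₁ = μ₂
H₁: μ₁ ≠ μ₂
s₁²/n₁ = 10.51²/39 = 2.8323,  s₂²/n₂ = 15.50²/30 = 8.0083
SE = √(s₁²/n₁ + s₂²/n₂) = √(2.8323 + 8.0083) = 3.2925
df (Welch-Satterthwaite) = (s₁²/n₁ + s₂²/n₂)² / [(s₁²/n₁)²/(n₁-1) + (s₂²/n₂)²/(n₂-1)] ≈ 48.51
t = (x̄₁ - x̄₂) / SE = (53.08 - 44.87) / 3.2925 = 8.21 / 3.2925 = 2.494
p-value = 0.0161

Since p-value < α = 0.1, we reject H₀.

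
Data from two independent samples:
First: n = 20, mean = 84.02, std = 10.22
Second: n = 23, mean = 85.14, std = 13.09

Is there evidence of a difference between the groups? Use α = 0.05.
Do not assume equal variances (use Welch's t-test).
Welch's two-sample t-test:
H₀: μ₁ = μ₂
H₁: μ₁ ≠ μ₂
s₁²/n₁ = 10.22²/20 = 5.2224,  s₂²/n₂ = 13.09²/23 = 7.4499
SE = √(s₁²/n₁ + s₂²/n₂) = √(5.2224 + 7.4499) = 3.5598
df (Welch-Satterthwaite) = (s₁²/n₁ + s₂²/n₂)² / [(s₁²/n₁)²/(n₁-1) + (s₂²/n₂)²/(n₂-1)] ≈ 40.57
t = (x̄₁ - x̄₂) / SE = (84.02 - 85.14) / 3.5598 = -1.12 / 3.5598 = -0.315
p-value = 0.7547

Since p-value > α = 0.05, we fail to reject H₀.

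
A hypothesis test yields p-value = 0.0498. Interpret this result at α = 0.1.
Since p = 0.0498 < α = 0.1, reject H₀.
There is sufficient evidence to reject the null hypothesis; the result is statistically significant at the 0.1 level.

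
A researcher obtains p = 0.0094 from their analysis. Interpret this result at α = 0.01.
Since p = 0.0094 < α = 0.01, reject H₀.
There is sufficient evidence to reject the null hypothesis; the result is statistically significant at the 0.01 level.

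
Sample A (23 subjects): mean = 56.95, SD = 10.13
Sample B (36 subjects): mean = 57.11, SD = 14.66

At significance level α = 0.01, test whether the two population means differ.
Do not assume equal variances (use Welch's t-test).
Welch's two-sample t-test:
H₀: μ₁ = μ₂
H₁: μ₁ ≠ μ₂
s₁²/n₁ = 10.13²/23 = 4.4616,  s₂²/n₂ = 14.66²/36 = 5.9699
SE = √(s₁²/n₁ + s₂²/n₂) = √(4.4616 + 5.9699) = 3.2298
df (Welch-Satterthwaite) = (s₁²/n₁ + s₂²/n₂)² / [(s₁²/n₁)²/(n₁-1) + (s₂²/n₂)²/(n₂-1)] ≈ 56.58
t = (x̄₁ - x̄₂) / SE = (56.95 - 57.11) / 3.2298 = -0.16 / 3.2298 = -0.050
p-value = 0.9607

Since p-value > α = 0.01, we fail to reject H₀.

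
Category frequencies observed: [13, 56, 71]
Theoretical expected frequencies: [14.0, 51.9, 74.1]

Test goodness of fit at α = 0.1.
Chi-square goodness of fit test:
H₀: observed counts match expected distribution
H₁: observed counts differ from expected distribution
df = k - 1 = 2
χ² = Σ(O - E)²/E
   = (13 - 14.0)²/14.0 + (56 - 51.9)²/51.9 + (71 - 74.1)²/74.1
   = 0.071 + 0.324 + 0.130
   = 0.53
p-value = 0.7691

Since p-value > α = 0.1, we fail to reject H₀.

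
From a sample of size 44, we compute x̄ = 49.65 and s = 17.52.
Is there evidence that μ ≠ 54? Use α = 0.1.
One-sample t-test:
H₀: μ = 54
H₁: μ ≠ 54
df = n - 1 = 43
t = (x̄ - μ₀) / (s/√n) = (49.65 - 54) / (17.52/√44) = -1.647
p-value = 0.1069

Since p-value > α = 0.1, we fail to reject H₀.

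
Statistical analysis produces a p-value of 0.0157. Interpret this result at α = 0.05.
Since p = 0.0157 < α = 0.05, reject H₀.
There is sufficient evidence to reject the null hypothesis; the result is statistically significant at the 0.05 level.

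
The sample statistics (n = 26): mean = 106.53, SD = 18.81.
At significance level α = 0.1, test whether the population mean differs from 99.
One-sample t-test:
H₀: μ = 99
H₁: μ ≠ 99
df = n - 1 = 25
t = (x̄ - μ₀) / (s/√n) = (106.53 - 99) / (18.81/√26) = 2.041
p-value = 0.0519

Since p-value < α = 0.1, we reject H₀.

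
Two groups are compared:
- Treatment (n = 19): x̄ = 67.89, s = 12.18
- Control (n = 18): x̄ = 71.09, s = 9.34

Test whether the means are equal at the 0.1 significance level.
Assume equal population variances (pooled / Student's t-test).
Student's two-sample t-test (equal variances):
H₀: μ₁ = μ₂
H₁: μ₁ ≠ μ₂
df = n₁ + n₂ - 2 = 35
Pooled variance s_p² = [(n₁-1)s₁² + (n₂-1)s₂²] / (n₁ + n₂ - 2) = [(18)(12.18²) + (17)(9.34²)] / 35 = 118.6671
SE = √(s_p²(1/n₁ + 1/n₂)) = √(118.6671 × (1/19 + 1/18)) = 3.5831
t = (x̄₁ - x̄₂) / SE = (67.89 - 71.09) / 3.5831 = -3.20 / 3.5831 = -0.893
p-value = 0.3779

Since p-value > α = 0.1, we fail to reject H₀.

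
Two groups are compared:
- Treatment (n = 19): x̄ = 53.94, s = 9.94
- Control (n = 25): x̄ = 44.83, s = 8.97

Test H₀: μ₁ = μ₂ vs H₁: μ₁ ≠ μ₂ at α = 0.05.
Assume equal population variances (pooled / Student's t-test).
Student's two-sample t-test (equal variances):
H₀: μ₁ = μ₂
H₁: μ₁ ≠ μ₂
df = n₁ + n₂ - 2 = 42
Pooled variance s_p² = [(n₁-1)s₁² + (n₂-1)s₂²] / (n₁ + n₂ - 2) = [(18)(9.94²) + (24)(8.97²)] / 42 = 88.3221
SE = √(s_p²(1/n₁ + 1/n₂)) = √(88.3221 × (1/19 + 1/25)) = 2.8603
t = (x̄₁ - x̄₂) / SE = (53.94 - 44.83) / 2.8603 = 9.11 / 2.8603 = 3.185
p-value = 0.0027

Since p-value < α = 0.05, we reject H₀.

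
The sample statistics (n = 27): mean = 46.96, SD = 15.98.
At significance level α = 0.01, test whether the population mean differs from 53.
One-sample t-test:
H₀: μ = 53
H₁: μ ≠ 53
df = n - 1 = 26
t = (x̄ - μ₀) / (s/√n) = (46.96 - 53) / (15.98/√27) = -1.964
p-value = 0.0603

Since p-value > α = 0.01, we fail to reject H₀.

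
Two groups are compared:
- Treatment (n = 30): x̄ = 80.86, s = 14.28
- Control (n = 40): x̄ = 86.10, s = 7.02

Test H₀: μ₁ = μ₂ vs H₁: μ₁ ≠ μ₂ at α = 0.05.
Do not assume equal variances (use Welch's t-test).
Welch's two-sample t-test:
H₀: μ₁ = μ₂
H₁: μ₁ ≠ μ₂
s₁²/n₁ = 14.28²/30 = 6.7973,  s₂²/n₂ = 7.02²/40 = 1.2320
SE = √(s₁²/n₁ + s₂²/n₂) = √(6.7973 + 1.2320) = 2.8336
df (Welch-Satterthwaite) = (s₁²/n₁ + s₂²/n₂)² / [(s₁²/n₁)²/(n₁-1) + (s₂²/n₂)²/(n₂-1)] ≈ 39.50
t = (x̄₁ - x̄₂) / SE = (80.86 - 86.10) / 2.8336 = -5.24 / 2.8336 = -1.849
p-value = 0.0719

Since p-value > α = 0.05, we fail to reject H₀.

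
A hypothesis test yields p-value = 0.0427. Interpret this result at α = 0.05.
Since p = 0.0427 < α = 0.05, reject H₀.
There is sufficient evidence to reject the null hypothesis; the result is statistically significant at the 0.05 level.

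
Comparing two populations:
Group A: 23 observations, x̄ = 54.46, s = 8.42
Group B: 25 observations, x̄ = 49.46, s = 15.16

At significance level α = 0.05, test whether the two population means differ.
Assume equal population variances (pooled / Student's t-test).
Student's two-sample t-test (equal variances):
H₀: μ₁ = μ₂
H₁: μ₁ ≠ μ₂
df = n₁ + n₂ - 2 = 46
Pooled variance s_p² = [(n₁-1)s₁² + (n₂-1)s₂²] / (n₁ + n₂ - 2) = [(22)(8.42²) + (24)(15.16²)] / 46 = 153.8160
SE = √(s_p²(1/n₁ + 1/n₂)) = √(153.8160 × (1/23 + 1/25)) = 3.5833
t = (x̄₁ - x̄₂) / SE = (54.46 - 49.46) / 3.5833 = 5.00 / 3.5833 = 1.395
p-value = 0.1696

Since p-value > α = 0.05, we fail to reject H₀.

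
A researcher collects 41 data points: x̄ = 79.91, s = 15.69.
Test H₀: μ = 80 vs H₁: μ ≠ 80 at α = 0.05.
One-sample t-test:
H₀: μ = 80
H₁: μ ≠ 80
df = n - 1 = 40
t = (x̄ - μ₀) / (s/√n) = (79.91 - 80) / (15.69/√41) = -0.037
p-value = 0.9709

Since p-value > α = 0.05, we fail to reject H₀.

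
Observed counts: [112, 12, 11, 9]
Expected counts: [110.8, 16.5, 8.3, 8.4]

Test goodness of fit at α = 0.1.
Chi-square goodness of fit test:
H₀: observed counts match expected distribution
H₁: observed counts differ from expected distribution
df = k - 1 = 3
χ² = Σ(O - E)²/E
   = (112 - 110.8)²/110.8 + (12 - 16.5)²/16.5 + (11 - 8.3)²/8.3 + (9 - 8.4)²/8.4
   = 0.013 + 1.227 + 0.878 + 0.043
   = 2.16
p-value = 0.5396

Since p-value > α = 0.1, we fail to reject H₀.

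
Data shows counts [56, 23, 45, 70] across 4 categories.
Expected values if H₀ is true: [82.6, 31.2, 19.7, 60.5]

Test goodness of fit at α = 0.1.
Chi-square goodness of fit test:
H₀: observed counts match expected distribution
H₁: observed counts differ from expected distribution
df = k - 1 = 3
χ² = Σ(O - E)²/E
   = (56 - 82.6)²/82.6 + (23 - 31.2)²/31.2 + (45 - 19.7)²/19.7 + (70 - 60.5)²/60.5
   = 8.566 + 2.155 + 32.492 + 1.492
   = 44.70
p-value < 0.0001

Since p-value < α = 0.1, we reject H₀.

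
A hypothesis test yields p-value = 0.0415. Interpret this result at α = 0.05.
Since p = 0.0415 < α = 0.05, reject H₀.
There is sufficient evidence to reject the null hypothesis; the result is statistically significant at the 0.05 level.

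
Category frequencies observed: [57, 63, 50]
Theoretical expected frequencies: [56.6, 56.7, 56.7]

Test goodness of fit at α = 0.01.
Chi-square goodness of fit test:
H₀: observed counts match expected distribution
H₁: observed counts differ from expected distribution
df = k - 1 = 2
χ² = Σ(O - E)²/E
   = (57 - 56.6)²/56.6 + (63 - 56.7)²/56.7 + (50 - 56.7)²/56.7
   = 0.003 + 0.700 + 0.792
   = 1.49
p-value = 0.4737

Since p-value > α = 0.01, we fail to reject H₀.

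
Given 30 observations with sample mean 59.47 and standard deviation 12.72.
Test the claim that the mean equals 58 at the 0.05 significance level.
One-sample t-test:
H₀: μ = 58
H₁: μ ≠ 58
df = n - 1 = 29
t = (x̄ - μ₀) / (s/√n) = (59.47 - 58) / (12.72/√30) = 0.633
p-value = 0.5317

Since p-value > α = 0.05, we fail to reject H₀.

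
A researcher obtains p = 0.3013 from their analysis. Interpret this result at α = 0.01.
Since p = 0.3013 > α = 0.01, fail to reject H₀.
There is insufficient evidence to reject the null hypothesis; the result is not statistically significant at the 0.01 level.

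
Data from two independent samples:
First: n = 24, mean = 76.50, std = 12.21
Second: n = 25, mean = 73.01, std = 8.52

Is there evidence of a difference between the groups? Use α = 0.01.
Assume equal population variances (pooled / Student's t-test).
Student's two-sample t-test (equal variances):
H₀: μ₁ = μ₂
H₁: μ₁ ≠ μ₂
df = n₁ + n₂ - 2 = 47
Pooled variance s_p² = [(n₁-1)s₁² + (n₂-1)s₂²] / (n₁ + n₂ - 2) = [(23)(12.21²) + (24)(8.52²)] / 47 = 110.0235
SE = √(s_p²(1/n₁ + 1/n₂)) = √(110.0235 × (1/24 + 1/25)) = 2.9975
t = (x̄₁ - x̄₂) / SE = (76.50 - 73.01) / 2.9975 = 3.49 / 2.9975 = 1.164
p-value = 0.2502

Since p-value > α = 0.01, we fail to reject H₀.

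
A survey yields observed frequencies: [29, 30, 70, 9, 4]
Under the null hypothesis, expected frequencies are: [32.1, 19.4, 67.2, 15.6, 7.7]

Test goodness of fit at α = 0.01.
Chi-square goodness of fit test:
H₀: observed counts match expected distribution
H₁: observed counts differ from expected distribution
df = k - 1 = 4
χ² = Σ(O - E)²/E
   = (29 - 32.1)²/32.1 + (30 - 19.4)²/19.4 + (70 - 67.2)²/67.2 + (9 - 15.6)²/15.6 + (4 - 7.7)²/7.7
   = 0.299 + 5.792 + 0.117 + 2.792 + 1.778
   = 10.78
p-value = 0.0292

Since p-value > α = 0.01, we fail to reject H₀.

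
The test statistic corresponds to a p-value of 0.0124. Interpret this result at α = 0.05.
Since p = 0.0124 < α = 0.05, reject H₀.
There is sufficient evidence to reject the null hypothesis; the result is statistically significant at the 0.05 level.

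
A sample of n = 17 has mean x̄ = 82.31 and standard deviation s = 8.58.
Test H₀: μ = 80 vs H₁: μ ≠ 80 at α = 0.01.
One-sample t-test:
H₀: μ = 80
H₁: μ ≠ 80
df = n - 1 = 16
t = (x̄ - μ₀) / (s/√n) = (82.31 - 80) / (8.58/√17) = 1.110
p-value = 0.2834

Since p-value > α = 0.01, we fail to reject H₀.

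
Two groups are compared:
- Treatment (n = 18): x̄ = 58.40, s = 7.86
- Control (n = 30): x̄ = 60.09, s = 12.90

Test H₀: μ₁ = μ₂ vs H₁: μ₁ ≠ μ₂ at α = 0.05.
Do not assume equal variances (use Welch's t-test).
Welch's two-sample t-test:
H₀: μ₁ = μ₂
H₁: μ₁ ≠ μ₂
s₁²/n₁ = 7.86²/18 = 3.4322,  s₂²/n₂ = 12.90²/30 = 5.5470
SE = √(s₁²/n₁ + s₂²/n₂) = √(3.4322 + 5.5470) = 2.9965
df (Welch-Satterthwaite) = (s₁²/n₁ + s₂²/n₂)² / [(s₁²/n₁)²/(n₁-1) + (s₂²/n₂)²/(n₂-1)] ≈ 45.97
t = (x̄₁ - x̄₂) / SE = (58.40 - 60.09) / 2.9965 = -1.69 / 2.9965 = -0.564
p-value = 0.5755

Since p-value > α = 0.05, we fail to reject H₀.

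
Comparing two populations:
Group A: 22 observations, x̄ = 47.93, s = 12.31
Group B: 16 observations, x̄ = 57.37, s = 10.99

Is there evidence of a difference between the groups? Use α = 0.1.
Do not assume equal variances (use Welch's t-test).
Welch's two-sample t-test:
H₀: μ₁ = μ₂
H₁: μ₁ ≠ μ₂
s₁²/n₁ = 12.31²/22 = 6.8880,  s₂²/n₂ = 10.99²/16 = 7.5488
SE = √(s₁²/n₁ + s₂²/n₂) = √(6.8880 + 7.5488) = 3.7996
df (Welch-Satterthwaite) = (s₁²/n₁ + s₂²/n₂)² / [(s₁²/n₁)²/(n₁-1) + (s₂²/n₂)²/(n₂-1)] ≈ 34.40
t = (x̄₁ - x̄₂) / SE = (47.93 - 57.37) / 3.7996 = -9.44 / 3.7996 = -2.484
p-value = 0.0180

Since p-value < α = 0.1, we reject H₀.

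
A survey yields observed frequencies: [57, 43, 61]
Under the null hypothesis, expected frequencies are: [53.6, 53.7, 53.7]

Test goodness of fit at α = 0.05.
Chi-square goodness of fit test:
H₀: observed counts match expected distribution
H₁: observed counts differ from expected distribution
df = k - 1 = 2
χ² = Σ(O - E)²/E
   = (57 - 53.6)²/53.6 + (43 - 53.7)²/53.7 + (61 - 53.7)²/53.7
   = 0.216 + 2.132 + 0.992
   = 3.34
p-value = 0.1882

Since p-value > α = 0.05, we fail to reject H₀.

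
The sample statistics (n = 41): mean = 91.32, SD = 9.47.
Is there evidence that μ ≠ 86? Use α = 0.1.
One-sample t-test:
H₀: μ = 86
H₁: μ ≠ 86
df = n - 1 = 40
t = (x̄ - μ₀) / (s/√n) = (91.32 - 86) / (9.47/√41) = 3.597
p-value = 0.0009

Since p-value < α = 0.1, we reject H₀.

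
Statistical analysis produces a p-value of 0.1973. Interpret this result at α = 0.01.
Since p = 0.1973 > α = 0.01, fail to reject H₀.
There is insufficient evidence to reject the null hypothesis; the result is not statistically significant at the 0.01 level.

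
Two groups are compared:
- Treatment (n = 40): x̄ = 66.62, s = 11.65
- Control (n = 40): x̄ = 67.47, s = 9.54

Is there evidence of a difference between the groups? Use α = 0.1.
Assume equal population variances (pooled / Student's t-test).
Student's two-sample t-test (equal variances):
H₀: μ₁ = μ₂
H₁: μ₁ ≠ μ₂
df = n₁ + n₂ - 2 = 78
Pooled variance s_p² = [(n₁-1)s₁² + (n₂-1)s₂²] / (n₁ + n₂ - 2) = [(39)(11.65²) + (39)(9.54²)] / 78 = 113.3670
SE = √(s_p²(1/n₁ + 1/n₂)) = √(113.3670 × (1/40 + 1/40)) = 2.3808
t = (x̄₁ - x̄₂) / SE = (66.62 - 67.47) / 2.3808 = -0.85 / 2.3808 = -0.357
p-value = 0.7220

Since p-value > α = 0.1, we fail to reject H₀.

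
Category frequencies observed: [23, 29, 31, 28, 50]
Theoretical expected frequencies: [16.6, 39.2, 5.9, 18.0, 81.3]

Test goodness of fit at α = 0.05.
Chi-square goodness of fit test:
H₀: observed counts match expected distribution
H₁: observed counts differ from expected distribution
df = k - 1 = 4
χ² = Σ(O - E)²/E
   = (23 - 16.6)²/16.6 + (29 - 39.2)²/39.2 + (31 - 5.9)²/5.9 + (28 - 18.0)²/18.0 + (50 - 81.3)²/81.3
   = 2.467 + 2.654 + 106.781 + 5.556 + 12.050
   = 129.51
p-value < 0.0001

Since p-value < α = 0.05, we reject H₀.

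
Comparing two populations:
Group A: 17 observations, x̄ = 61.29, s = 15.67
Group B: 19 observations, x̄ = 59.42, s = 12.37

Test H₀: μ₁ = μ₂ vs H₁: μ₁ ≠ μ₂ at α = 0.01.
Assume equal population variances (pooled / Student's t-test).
Student's two-sample t-test (equal variances):
H₀: μ₁ = μ₂
H₁: μ₁ ≠ μ₂
df = n₁ + n₂ - 2 = 34
Pooled variance s_p² = [(n₁-1)s₁² + (n₂-1)s₂²] / (n₁ + n₂ - 2) = [(16)(15.67²) + (18)(12.37²)] / 34 = 196.5614
SE = √(s_p²(1/n₁ + 1/n₂)) = √(196.5614 × (1/17 + 1/19)) = 4.6806
t = (x̄₁ - x̄₂) / SE = (61.29 - 59.42) / 4.6806 = 1.87 / 4.6806 = 0.400
p-value = 0.6920

Since p-value > α = 0.01, we fail to reject H₀.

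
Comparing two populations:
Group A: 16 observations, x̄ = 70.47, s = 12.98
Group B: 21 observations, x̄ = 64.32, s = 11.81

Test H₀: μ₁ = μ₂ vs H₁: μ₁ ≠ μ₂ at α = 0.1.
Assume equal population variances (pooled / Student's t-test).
Student's two-sample t-test (equal variances):
H₀: μ₁ = μ₂
H₁: μ₁ ≠ μ₂
df = n₁ + n₂ - 2 = 35
Pooled variance s_p² = [(n₁-1)s₁² + (n₂-1)s₂²] / (n₁ + n₂ - 2) = [(15)(12.98²) + (20)(11.81²)] / 35 = 151.9065
SE = √(s_p²(1/n₁ + 1/n₂)) = √(151.9065 × (1/16 + 1/21)) = 4.0900
t = (x̄₁ - x̄₂) / SE = (70.47 - 64.32) / 4.0900 = 6.15 / 4.0900 = 1.504
p-value = 0.1416

Since p-value > α = 0.1, we fail to reject H₀.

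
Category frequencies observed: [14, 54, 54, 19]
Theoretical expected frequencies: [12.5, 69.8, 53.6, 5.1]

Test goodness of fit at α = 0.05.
Chi-square goodness of fit test:
H₀: observed counts match expected distribution
H₁: observed counts differ from expected distribution
df = k - 1 = 3
χ² = Σ(O - E)²/E
   = (14 - 12.5)²/12.5 + (54 - 69.8)²/69.8 + (54 - 53.6)²/53.6 + (19 - 5.1)²/5.1
   = 0.180 + 3.577 + 0.003 + 37.884
   = 41.64
p-value < 0.0001

Since p-value < α = 0.05, we reject H₀.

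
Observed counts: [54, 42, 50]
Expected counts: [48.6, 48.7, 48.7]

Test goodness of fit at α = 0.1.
Chi-square goodness of fit test:
H₀: observed counts match expected distribution
H₁: observed counts differ from expected distribution
df = k - 1 = 2
χ² = Σ(O - E)²/E
   = (54 - 48.6)²/48.6 + (42 - 48.7)²/48.7 + (50 - 48.7)²/48.7
   = 0.600 + 0.922 + 0.035
   = 1.56
p-value = 0.4592

Since p-value > α = 0.1, we fail to reject H₀.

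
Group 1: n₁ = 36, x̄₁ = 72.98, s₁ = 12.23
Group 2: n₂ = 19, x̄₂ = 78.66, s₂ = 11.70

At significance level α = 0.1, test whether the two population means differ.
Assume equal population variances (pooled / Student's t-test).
Student's two-sample t-test (equal variances):
H₀: μ₁ = μ₂
H₁: μ₁ ≠ μ₂
df = n₁ + n₂ - 2 = 53
Pooled variance s_p² = [(n₁-1)s₁² + (n₂-1)s₂²] / (n₁ + n₂ - 2) = [(35)(12.23²) + (18)(11.70²)] / 53 = 145.2655
SE = √(s_p²(1/n₁ + 1/n₂)) = √(145.2655 × (1/36 + 1/19)) = 3.4177
t = (x̄₁ - x̄₂) / SE = (72.98 - 78.66) / 3.4177 = -5.68 / 3.4177 = -1.662
p-value = 0.1024

Since p-value > α = 0.1, we fail to reject H₀.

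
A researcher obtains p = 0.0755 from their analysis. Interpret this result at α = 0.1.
Since p = 0.0755 < α = 0.1, reject H₀.
There is sufficient evidence to reject the null hypothesis; the result is statistically significant at the 0.1 level.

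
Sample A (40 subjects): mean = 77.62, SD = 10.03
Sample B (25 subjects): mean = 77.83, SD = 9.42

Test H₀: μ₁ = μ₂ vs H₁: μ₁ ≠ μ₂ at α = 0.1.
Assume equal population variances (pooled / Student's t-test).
Student's two-sample t-test (equal variances):
H₀: μ₁ = μ₂
H₁: μ₁ ≠ μ₂
df = n₁ + n₂ - 2 = 63
Pooled variance s_p² = [(n₁-1)s₁² + (n₂-1)s₂²] / (n₁ + n₂ - 2) = [(39)(10.03²) + (24)(9.42²)] / 63 = 96.0811
SE = √(s_p²(1/n₁ + 1/n₂)) = √(96.0811 × (1/40 + 1/25)) = 2.4991
t = (x̄₁ - x̄₂) / SE = (77.62 - 77.83) / 2.4991 = -0.21 / 2.4991 = -0.084
p-value = 0.9333

Since p-value > α = 0.1, we fail to reject H₀.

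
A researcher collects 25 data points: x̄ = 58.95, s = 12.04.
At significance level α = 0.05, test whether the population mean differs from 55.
One-sample t-test:
H₀: μ = 55
H₁: μ ≠ 55
df = n - 1 = 24
t = (x̄ - μ₀) / (s/√n) = (58.95 - 55) / (12.04/√25) = 1.640
p-value = 0.1140

Since p-value > α = 0.05, we fail to reject H₀.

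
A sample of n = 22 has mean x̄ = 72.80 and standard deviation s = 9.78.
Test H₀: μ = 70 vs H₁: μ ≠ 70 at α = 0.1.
One-sample t-test:
H₀: μ = 70
H₁: μ ≠ 70
df = n - 1 = 21
t = (x̄ - μ₀) / (s/√n) = (72.80 - 70) / (9.78/√22) = 1.343
p-value = 0.1937

Since p-value > α = 0.1, we fail to reject H₀.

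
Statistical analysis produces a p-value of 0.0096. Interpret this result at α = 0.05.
Since p = 0.0096 < α = 0.05, reject H₀.
There is sufficient evidence to reject the null hypothesis; the result is statistically significant at the 0.05 level.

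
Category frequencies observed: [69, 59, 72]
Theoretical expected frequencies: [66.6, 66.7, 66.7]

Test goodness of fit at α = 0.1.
Chi-square goodness of fit test:
H₀: observed counts match expected distribution
H₁: observed counts differ from expected distribution
df = k - 1 = 2
χ² = Σ(O - E)²/E
   = (69 - 66.6)²/66.6 + (59 - 66.7)²/66.7 + (72 - 66.7)²/66.7
   = 0.086 + 0.889 + 0.421
   = 1.40
p-value = 0.4974

Since p-value > α = 0.1, we fail to reject H₀.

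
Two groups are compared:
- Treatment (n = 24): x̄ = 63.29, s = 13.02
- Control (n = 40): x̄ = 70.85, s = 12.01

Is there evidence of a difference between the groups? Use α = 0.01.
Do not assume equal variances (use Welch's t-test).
Welch's two-sample t-test:
H₀: μ₁ = μ₂
H₁: μ₁ ≠ μ₂
s₁²/n₁ = 13.02²/24 = 7.0633,  s₂²/n₂ = 12.01²/40 = 3.6060
SE = √(s₁²/n₁ + s₂²/n₂) = √(7.0633 + 3.6060) = 3.2664
df (Welch-Satterthwaite) = (s₁²/n₁ + s₂²/n₂)² / [(s₁²/n₁)²/(n₁-1) + (s₂²/n₂)²/(n₂-1)] ≈ 45.49
t = (x̄₁ - x̄₂) / SE = (63.29 - 70.85) / 3.2664 = -7.56 / 3.2664 = -2.314
p-value = 0.0252

Since p-value > α = 0.01, we fail to reject H₀.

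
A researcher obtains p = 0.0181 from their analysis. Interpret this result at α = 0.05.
Since p = 0.0181 < α = 0.05, reject H₀.
There is sufficient evidence to reject the null hypothesis; the result is statistically significant at the 0.05 level.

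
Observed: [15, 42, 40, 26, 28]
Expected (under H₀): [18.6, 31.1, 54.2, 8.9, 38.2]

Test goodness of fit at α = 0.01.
Chi-square goodness of fit test:
H₀: observed counts match expected distribution
H₁: observed counts differ from expected distribution
df = k - 1 = 4
χ² = Σ(O - E)²/E
   = (15 - 18.6)²/18.6 + (42 - 31.1)²/31.1 + (40 - 54.2)²/54.2 + (26 - 8.9)²/8.9 + (28 - 38.2)²/38.2
   = 0.697 + 3.820 + 3.720 + 32.855 + 2.724
   = 43.82
p-value < 0.0001

Since p-value < α = 0.01, we reject H₀.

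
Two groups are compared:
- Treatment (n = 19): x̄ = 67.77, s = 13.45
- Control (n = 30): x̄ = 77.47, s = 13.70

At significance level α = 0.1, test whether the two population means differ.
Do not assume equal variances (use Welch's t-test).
Welch's two-sample t-test:
H₀: μ₁ = μ₂
H₁: μ₁ ≠ μ₂
s₁²/n₁ = 13.45²/19 = 9.5212,  s₂²/n₂ = 13.70²/30 = 6.2563
SE = √(s₁²/n₁ + s₂²/n₂) = √(9.5212 + 6.2563) = 3.9721
df (Welch-Satterthwaite) = (s₁²/n₁ + s₂²/n₂)² / [(s₁²/n₁)²/(n₁-1) + (s₂²/n₂)²/(n₂-1)] ≈ 38.98
t = (x̄₁ - x̄₂) / SE = (67.77 - 77.47) / 3.9721 = -9.70 / 3.9721 = -2.442
p-value = 0.0192

Since p-value < α = 0.1, we reject H₀.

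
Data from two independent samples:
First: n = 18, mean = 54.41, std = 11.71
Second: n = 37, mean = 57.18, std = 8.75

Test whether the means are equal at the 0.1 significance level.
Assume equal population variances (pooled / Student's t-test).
Student's two-sample t-test (equal variances):
H₀: μ₁ = μ₂
H₁: μ₁ ≠ μ₂
df = n₁ + n₂ - 2 = 53
Pooled variance s_p² = [(n₁-1)s₁² + (n₂-1)s₂²] / (n₁ + n₂ - 2) = [(17)(11.71²) + (36)(8.75²)] / 53 = 95.9879
SE = √(s_p²(1/n₁ + 1/n₂)) = √(95.9879 × (1/18 + 1/37)) = 2.8155
t = (x̄₁ - x̄₂) / SE = (54.41 - 57.18) / 2.8155 = -2.77 / 2.8155 = -0.984
p-value = 0.3297

Since p-value > α = 0.1, we fail to reject H₀.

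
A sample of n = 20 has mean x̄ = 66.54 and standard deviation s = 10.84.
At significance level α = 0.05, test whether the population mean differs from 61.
One-sample t-test:
H₀: μ = 61
H₁: μ ≠ 61
df = n - 1 = 19
t = (x̄ - μ₀) / (s/√n) = (66.54 - 61) / (10.84/√20) = 2.286
p-value = 0.0339

Since p-value < α = 0.05, we reject H₀.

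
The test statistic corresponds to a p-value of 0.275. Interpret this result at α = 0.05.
Since p = 0.275 > α = 0.05, fail to reject H₀.
There is insufficient evidence to reject the null hypothesis; the result is not statistically significant at the 0.05 level.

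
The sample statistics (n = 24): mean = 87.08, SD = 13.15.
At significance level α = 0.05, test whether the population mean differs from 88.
One-sample t-test:
H₀: μ = 88
H₁: μ ≠ 88
df = n - 1 = 23
t = (x̄ - μ₀) / (s/√n) = (87.08 - 88) / (13.15/√24) = -0.343
p-value = 0.7349

Since p-value > α = 0.05, we fail to reject H₀.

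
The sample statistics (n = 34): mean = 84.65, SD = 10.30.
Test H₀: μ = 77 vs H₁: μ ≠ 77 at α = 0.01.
One-sample t-test:
H₀: μ = 77
H₁: μ ≠ 77
df = n - 1 = 33
t = (x̄ - μ₀) / (s/√n) = (84.65 - 77) / (10.30/√34) = 4.331
p-value = 0.0001

Since p-value < α = 0.01, we reject H₀.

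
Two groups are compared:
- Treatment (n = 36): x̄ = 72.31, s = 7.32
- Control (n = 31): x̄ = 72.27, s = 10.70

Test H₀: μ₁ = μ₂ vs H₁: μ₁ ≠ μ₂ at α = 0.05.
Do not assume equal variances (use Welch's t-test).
Welch's two-sample t-test:
H₀: μ₁ = μ₂
H₁: μ₁ ≠ μ₂
s₁²/n₁ = 7.32²/36 = 1.4884,  s₂²/n₂ = 10.70²/31 = 3.6932
SE = √(s₁²/n₁ + s₂²/n₂) = √(1.4884 + 3.6932) = 2.2763
df (Welch-Satterthwaite) = (s₁²/n₁ + s₂²/n₂)² / [(s₁²/n₁)²/(n₁-1) + (s₂²/n₂)²/(n₂-1)] ≈ 51.84
t = (x̄₁ - x̄₂) / SE = (72.31 - 72.27) / 2.2763 = 0.04 / 2.2763 = 0.018
p-value = 0.9860

Since p-value > α = 0.05, we fail to reject H₀.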